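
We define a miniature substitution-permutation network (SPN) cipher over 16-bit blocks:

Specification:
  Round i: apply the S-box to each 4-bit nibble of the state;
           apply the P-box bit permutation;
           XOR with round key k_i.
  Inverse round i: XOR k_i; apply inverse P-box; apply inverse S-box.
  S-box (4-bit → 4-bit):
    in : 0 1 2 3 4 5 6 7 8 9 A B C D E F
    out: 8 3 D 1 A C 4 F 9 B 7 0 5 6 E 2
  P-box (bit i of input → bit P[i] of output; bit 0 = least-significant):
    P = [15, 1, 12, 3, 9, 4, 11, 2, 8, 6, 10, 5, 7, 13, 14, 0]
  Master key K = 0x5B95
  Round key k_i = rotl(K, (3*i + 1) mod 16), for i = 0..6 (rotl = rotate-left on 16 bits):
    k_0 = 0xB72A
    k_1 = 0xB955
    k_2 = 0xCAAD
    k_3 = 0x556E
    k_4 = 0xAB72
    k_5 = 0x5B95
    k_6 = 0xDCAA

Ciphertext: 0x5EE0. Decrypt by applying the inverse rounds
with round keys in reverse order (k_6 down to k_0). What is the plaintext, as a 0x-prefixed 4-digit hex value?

0xD984

s_0 = ciphertext = 0x5EE0
s_1 = InvRound(s_0, k_6) = 0xBF39
s_2 = InvRound(s_1, k_5) = 0xA508
s_3 = InvRound(s_2, k_4) = 0xBEA4
s_4 = InvRound(s_3, k_3) = 0xA1C9
s_5 = InvRound(s_4, k_2) = 0xD92B
s_6 = InvRound(s_5, k_1) = 0xD444
s_7 = InvRound(s_6, k_0) = 0xD984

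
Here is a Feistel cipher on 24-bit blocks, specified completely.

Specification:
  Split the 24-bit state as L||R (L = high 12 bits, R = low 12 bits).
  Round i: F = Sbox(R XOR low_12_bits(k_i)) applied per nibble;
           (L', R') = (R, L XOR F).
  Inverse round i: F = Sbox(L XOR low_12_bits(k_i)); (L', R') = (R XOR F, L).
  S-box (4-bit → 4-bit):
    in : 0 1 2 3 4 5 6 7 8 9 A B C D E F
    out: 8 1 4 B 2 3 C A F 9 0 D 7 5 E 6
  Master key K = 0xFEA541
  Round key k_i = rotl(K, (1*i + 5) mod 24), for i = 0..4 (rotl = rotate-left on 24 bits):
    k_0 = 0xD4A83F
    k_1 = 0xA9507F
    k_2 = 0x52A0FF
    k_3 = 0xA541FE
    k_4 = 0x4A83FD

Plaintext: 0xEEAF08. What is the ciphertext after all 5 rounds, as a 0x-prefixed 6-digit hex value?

0x5E8D92

s_0 = plaintext = 0xEEAF08
s_1 = Round(s_0, k_0) = 0xF08450
s_2 = Round(s_1, k_1) = 0x450D4E
s_3 = Round(s_2, k_2) = 0xD4E181
s_4 = Round(s_3, k_3) = 0x1815E8
s_5 = Round(s_4, k_4) = 0x5E8D92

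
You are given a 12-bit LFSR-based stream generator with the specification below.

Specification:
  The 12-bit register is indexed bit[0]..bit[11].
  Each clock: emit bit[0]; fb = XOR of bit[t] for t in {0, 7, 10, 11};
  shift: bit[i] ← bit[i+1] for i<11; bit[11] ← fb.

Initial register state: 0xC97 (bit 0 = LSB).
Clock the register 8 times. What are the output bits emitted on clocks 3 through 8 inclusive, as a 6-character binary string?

101001

reg_0 = 0xC97
clock 1: out=1, reg = 0x64B
clock 2: out=1, reg = 0x325
clock 3: out=1, reg = 0x992
clock 4: out=0, reg = 0x4C9
clock 5: out=1, reg = 0xA64
clock 6: out=0, reg = 0xD32
clock 7: out=0, reg = 0x699
clock 8: out=1, reg = 0xB4C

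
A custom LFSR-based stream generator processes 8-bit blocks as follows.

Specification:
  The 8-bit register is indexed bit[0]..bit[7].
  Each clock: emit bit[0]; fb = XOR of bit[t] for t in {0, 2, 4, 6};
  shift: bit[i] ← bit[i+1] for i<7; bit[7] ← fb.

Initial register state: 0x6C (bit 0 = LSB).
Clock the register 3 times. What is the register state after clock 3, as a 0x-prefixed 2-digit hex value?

0x0D

reg_0 = 0x6C
clock 1: out=0, reg = 0x36
clock 2: out=0, reg = 0x1B
clock 3: out=1, reg = 0x0D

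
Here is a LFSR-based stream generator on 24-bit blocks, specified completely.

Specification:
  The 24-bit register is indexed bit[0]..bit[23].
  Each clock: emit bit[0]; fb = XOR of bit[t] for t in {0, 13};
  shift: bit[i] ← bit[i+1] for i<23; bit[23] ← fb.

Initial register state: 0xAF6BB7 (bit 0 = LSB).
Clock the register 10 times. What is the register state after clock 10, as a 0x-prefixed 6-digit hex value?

0xB32BDA

reg_0 = 0xAF6BB7
clock 1: out=1, reg = 0x57B5DB
clock 2: out=1, reg = 0x2BDAED
clock 3: out=1, reg = 0x95ED76
clock 4: out=0, reg = 0xCAF6BB
clock 5: out=1, reg = 0x657B5D
clock 6: out=1, reg = 0x32BDAE
clock 7: out=0, reg = 0x995ED7
clock 8: out=1, reg = 0xCCAF6B
clock 9: out=1, reg = 0x6657B5
clock 10: out=1, reg = 0xB32BDA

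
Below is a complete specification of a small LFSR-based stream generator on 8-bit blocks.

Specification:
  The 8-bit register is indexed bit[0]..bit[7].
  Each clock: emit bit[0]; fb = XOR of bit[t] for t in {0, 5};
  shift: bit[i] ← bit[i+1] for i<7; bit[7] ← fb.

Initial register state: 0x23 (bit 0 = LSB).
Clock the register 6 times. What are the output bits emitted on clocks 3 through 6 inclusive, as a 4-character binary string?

0001

reg_0 = 0x23
clock 1: out=1, reg = 0x11
clock 2: out=1, reg = 0x88
clock 3: out=0, reg = 0x44
clock 4: out=0, reg = 0x22
clock 5: out=0, reg = 0x91
clock 6: out=1, reg = 0xC8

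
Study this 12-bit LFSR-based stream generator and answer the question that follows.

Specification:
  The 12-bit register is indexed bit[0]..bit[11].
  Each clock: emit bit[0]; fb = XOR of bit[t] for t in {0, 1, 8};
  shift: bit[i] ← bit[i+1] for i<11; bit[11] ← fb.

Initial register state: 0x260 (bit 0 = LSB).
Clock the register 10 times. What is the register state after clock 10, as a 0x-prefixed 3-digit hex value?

0x1C8

reg_0 = 0x260
clock 1: out=0, reg = 0x130
clock 2: out=0, reg = 0x898
clock 3: out=0, reg = 0x44C
clock 4: out=0, reg = 0x226
clock 5: out=0, reg = 0x913
clock 6: out=1, reg = 0xC89
clock 7: out=1, reg = 0xE44
clock 8: out=0, reg = 0x722
clock 9: out=0, reg = 0x391
clock 10: out=1, reg = 0x1C8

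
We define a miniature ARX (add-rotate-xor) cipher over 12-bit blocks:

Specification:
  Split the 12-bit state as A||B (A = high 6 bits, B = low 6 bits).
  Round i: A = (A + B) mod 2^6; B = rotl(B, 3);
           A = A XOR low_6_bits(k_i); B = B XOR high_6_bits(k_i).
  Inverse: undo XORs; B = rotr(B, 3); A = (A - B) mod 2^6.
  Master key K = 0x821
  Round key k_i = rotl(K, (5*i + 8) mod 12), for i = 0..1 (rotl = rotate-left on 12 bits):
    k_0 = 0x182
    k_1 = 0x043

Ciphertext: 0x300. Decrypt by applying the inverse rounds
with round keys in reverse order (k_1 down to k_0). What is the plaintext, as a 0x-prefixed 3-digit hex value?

0x531

s_0 = ciphertext = 0x300
s_1 = InvRound(s_0, k_1) = 0x1C8
s_2 = InvRound(s_1, k_0) = 0x531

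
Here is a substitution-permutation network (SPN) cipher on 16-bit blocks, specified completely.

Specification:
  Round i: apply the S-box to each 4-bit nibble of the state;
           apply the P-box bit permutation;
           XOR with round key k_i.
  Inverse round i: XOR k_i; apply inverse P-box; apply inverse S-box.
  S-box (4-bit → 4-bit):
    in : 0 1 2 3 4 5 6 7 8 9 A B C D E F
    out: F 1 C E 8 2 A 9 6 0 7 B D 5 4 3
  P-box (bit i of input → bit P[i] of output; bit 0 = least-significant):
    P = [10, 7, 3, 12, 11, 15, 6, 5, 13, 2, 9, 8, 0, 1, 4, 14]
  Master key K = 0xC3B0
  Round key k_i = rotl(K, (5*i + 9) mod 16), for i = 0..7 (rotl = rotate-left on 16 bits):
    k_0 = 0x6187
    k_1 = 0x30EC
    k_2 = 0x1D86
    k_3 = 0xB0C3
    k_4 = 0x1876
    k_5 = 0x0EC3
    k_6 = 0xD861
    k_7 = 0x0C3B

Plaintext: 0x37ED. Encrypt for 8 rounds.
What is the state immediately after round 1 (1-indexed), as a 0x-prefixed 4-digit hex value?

s_0 = plaintext = 0x37ED
s_1 = Round(s_0, k_0) = 0x04DD
s_2 = Round(s_1, k_1) = 0x7DB7
s_3 = Round(s_2, k_2) = 0xE3A7
s_4 = Round(s_3, k_3) = 0x2F97
s_5 = Round(s_4, k_4) = 0x6C62
s_6 = Round(s_5, k_5) = 0xFDE9
s_7 = Round(s_6, k_6) = 0xFA22
s_8 = Round(s_7, k_7) = 0x3E54

0x04DD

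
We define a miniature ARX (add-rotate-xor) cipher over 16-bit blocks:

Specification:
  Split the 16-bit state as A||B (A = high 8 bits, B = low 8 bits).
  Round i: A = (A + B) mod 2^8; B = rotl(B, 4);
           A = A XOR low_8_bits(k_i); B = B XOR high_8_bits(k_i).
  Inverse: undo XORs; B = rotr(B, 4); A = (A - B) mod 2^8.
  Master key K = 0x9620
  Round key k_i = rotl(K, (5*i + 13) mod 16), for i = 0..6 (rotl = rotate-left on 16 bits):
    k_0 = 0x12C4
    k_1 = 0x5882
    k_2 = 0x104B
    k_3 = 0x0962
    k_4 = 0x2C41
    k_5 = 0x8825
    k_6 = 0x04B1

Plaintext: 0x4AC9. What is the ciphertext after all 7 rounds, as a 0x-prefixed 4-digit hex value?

s_0 = plaintext = 0x4AC9
s_1 = Round(s_0, k_0) = 0xD78E
s_2 = Round(s_1, k_1) = 0xE7B0
s_3 = Round(s_2, k_2) = 0xDC1B
s_4 = Round(s_3, k_3) = 0x95B8
s_5 = Round(s_4, k_4) = 0x0CA7
s_6 = Round(s_5, k_5) = 0x96F2
s_7 = Round(s_6, k_6) = 0x392B

0x392B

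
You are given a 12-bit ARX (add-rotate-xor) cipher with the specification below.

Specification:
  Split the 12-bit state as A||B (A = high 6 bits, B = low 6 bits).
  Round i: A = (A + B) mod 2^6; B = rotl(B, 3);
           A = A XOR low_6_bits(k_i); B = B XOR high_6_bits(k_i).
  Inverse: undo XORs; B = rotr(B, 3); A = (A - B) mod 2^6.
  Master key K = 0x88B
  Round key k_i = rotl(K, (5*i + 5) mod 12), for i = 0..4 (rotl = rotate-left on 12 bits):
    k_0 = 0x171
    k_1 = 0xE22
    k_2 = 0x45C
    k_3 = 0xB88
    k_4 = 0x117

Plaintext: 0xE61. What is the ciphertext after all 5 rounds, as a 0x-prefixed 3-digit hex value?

s_0 = plaintext = 0xE61
s_1 = Round(s_0, k_0) = 0xAC9
s_2 = Round(s_1, k_1) = 0x5B1
s_3 = Round(s_2, k_2) = 0x6DF
s_4 = Round(s_3, k_3) = 0xC95
s_5 = Round(s_4, k_4) = 0x42E

0x42E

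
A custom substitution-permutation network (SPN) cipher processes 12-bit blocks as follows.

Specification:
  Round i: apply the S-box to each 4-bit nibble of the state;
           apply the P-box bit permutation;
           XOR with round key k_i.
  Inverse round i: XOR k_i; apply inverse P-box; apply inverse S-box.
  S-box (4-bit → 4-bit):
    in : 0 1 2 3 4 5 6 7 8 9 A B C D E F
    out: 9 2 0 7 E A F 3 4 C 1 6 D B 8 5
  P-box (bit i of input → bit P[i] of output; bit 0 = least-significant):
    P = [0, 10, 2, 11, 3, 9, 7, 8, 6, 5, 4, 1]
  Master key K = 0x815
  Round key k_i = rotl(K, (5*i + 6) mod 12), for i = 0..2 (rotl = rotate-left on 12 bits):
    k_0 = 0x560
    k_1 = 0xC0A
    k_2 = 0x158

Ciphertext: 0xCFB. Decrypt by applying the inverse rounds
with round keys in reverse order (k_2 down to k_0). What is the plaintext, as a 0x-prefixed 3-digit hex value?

s_0 = ciphertext = 0xCFB
s_1 = InvRound(s_0, k_2) = 0x59D
s_2 = InvRound(s_1, k_1) = 0x99C
s_3 = InvRound(s_2, k_0) = 0x3F4

0x3F4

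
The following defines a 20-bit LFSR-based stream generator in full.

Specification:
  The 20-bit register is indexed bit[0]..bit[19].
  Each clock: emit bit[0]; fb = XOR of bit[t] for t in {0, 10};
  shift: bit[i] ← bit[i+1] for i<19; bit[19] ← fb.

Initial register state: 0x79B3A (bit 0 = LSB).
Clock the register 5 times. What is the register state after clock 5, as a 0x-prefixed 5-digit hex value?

0xE3CD9

reg_0 = 0x79B3A
clock 1: out=0, reg = 0x3CD9D
clock 2: out=1, reg = 0x1E6CE
clock 3: out=0, reg = 0x8F367
clock 4: out=1, reg = 0xC79B3
clock 5: out=1, reg = 0xE3CD9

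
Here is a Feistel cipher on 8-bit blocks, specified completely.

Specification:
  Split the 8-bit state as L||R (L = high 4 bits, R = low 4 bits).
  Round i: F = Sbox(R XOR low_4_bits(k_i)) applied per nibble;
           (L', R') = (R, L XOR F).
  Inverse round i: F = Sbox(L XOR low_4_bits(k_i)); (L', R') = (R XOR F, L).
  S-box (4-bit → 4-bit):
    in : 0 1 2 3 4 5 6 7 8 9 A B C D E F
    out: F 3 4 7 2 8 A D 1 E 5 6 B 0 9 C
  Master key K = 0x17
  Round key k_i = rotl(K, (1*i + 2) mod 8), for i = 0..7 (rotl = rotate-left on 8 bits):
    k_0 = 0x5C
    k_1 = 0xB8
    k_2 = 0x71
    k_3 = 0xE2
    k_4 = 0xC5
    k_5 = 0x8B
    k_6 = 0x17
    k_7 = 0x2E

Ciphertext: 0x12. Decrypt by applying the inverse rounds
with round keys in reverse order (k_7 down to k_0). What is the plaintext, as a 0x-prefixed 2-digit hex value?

0xF0

s_0 = ciphertext = 0x12
s_1 = InvRound(s_0, k_7) = 0xE1
s_2 = InvRound(s_1, k_6) = 0xFE
s_3 = InvRound(s_2, k_5) = 0xCF
s_4 = InvRound(s_3, k_4) = 0x1C
s_5 = InvRound(s_4, k_3) = 0xB1
s_6 = InvRound(s_5, k_2) = 0x4B
s_7 = InvRound(s_6, k_1) = 0x04
s_8 = InvRound(s_7, k_0) = 0xF0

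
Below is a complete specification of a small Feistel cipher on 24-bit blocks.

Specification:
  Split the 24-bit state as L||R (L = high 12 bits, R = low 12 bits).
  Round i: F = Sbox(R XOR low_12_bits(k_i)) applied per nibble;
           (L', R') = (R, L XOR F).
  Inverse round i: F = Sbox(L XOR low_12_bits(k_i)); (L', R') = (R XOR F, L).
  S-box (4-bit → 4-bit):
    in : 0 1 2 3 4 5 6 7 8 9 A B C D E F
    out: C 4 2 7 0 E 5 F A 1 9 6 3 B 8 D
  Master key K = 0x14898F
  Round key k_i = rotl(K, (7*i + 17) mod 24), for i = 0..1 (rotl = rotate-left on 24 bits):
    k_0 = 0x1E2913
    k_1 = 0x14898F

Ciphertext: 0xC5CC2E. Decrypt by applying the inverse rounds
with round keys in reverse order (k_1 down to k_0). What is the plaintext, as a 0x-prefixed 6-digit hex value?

0xAF5299

s_0 = ciphertext = 0xC5CC2E
s_1 = InvRound(s_0, k_1) = 0x299C5C
s_2 = InvRound(s_1, k_0) = 0xAF5299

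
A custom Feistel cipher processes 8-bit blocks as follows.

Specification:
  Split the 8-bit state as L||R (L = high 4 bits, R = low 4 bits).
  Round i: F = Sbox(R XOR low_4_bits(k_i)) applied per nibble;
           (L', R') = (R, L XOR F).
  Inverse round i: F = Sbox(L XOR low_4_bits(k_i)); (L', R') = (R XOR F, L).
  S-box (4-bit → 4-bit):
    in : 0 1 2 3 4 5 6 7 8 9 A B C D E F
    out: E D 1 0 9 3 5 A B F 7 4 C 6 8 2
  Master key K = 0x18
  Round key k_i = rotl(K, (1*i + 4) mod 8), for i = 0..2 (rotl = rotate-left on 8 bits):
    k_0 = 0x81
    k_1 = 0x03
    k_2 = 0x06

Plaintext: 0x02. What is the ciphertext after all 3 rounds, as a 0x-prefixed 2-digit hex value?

s_0 = plaintext = 0x02
s_1 = Round(s_0, k_0) = 0x20
s_2 = Round(s_1, k_1) = 0x02
s_3 = Round(s_2, k_2) = 0x29

0x29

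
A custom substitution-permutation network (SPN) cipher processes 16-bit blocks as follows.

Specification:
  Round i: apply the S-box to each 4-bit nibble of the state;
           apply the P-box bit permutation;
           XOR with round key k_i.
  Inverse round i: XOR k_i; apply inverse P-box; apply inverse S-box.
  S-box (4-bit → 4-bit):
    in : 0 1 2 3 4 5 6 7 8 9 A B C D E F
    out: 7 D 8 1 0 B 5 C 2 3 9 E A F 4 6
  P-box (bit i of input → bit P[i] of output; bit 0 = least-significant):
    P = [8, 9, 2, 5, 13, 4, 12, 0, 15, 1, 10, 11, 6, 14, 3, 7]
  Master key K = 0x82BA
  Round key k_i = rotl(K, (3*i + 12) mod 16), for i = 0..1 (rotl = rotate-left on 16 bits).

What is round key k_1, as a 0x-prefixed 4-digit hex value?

0x415D

K = 0x82BA
k_0 = rotl(K, (3*0+12) mod 16) = rotl(K, 12) = 0xA82B
k_1 = rotl(K, (3*1+12) mod 16) = rotl(K, 15) = 0x415D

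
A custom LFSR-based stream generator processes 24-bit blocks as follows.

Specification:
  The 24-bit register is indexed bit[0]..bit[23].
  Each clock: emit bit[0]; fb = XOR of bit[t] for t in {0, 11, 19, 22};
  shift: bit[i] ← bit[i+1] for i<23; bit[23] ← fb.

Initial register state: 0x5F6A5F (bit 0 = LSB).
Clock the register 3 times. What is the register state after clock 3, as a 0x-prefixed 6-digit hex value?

reg_0 = 0x5F6A5F
clock 1: out=1, reg = 0x2FB52F
clock 2: out=1, reg = 0x17DA97
clock 3: out=1, reg = 0x0BED4B

0x0BED4B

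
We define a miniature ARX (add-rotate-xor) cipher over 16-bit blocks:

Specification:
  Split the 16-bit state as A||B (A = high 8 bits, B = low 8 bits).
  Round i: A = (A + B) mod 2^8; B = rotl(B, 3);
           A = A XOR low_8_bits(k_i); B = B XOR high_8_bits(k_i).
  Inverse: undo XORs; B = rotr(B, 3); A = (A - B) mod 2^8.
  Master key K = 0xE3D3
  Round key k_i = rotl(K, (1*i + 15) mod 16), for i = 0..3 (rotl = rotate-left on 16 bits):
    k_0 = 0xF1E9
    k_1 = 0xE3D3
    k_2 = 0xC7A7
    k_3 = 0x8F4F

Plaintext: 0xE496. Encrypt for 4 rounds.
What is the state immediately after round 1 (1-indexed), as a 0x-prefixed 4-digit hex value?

s_0 = plaintext = 0xE496
s_1 = Round(s_0, k_0) = 0x9345
s_2 = Round(s_1, k_1) = 0x0BC9
s_3 = Round(s_2, k_2) = 0x7389
s_4 = Round(s_3, k_3) = 0xB3C3

0x9345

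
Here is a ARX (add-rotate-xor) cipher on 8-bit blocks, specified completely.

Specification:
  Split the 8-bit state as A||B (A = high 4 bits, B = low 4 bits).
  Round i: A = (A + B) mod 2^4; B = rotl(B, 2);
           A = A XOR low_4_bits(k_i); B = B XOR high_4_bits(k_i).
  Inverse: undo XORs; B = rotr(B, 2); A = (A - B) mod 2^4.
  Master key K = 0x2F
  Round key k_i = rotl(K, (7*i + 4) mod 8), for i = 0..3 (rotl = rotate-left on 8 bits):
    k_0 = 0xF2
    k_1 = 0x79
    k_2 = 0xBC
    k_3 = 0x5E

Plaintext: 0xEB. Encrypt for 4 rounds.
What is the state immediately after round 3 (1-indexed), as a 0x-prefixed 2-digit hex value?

s_0 = plaintext = 0xEB
s_1 = Round(s_0, k_0) = 0xB1
s_2 = Round(s_1, k_1) = 0x53
s_3 = Round(s_2, k_2) = 0x47
s_4 = Round(s_3, k_3) = 0x58

0x47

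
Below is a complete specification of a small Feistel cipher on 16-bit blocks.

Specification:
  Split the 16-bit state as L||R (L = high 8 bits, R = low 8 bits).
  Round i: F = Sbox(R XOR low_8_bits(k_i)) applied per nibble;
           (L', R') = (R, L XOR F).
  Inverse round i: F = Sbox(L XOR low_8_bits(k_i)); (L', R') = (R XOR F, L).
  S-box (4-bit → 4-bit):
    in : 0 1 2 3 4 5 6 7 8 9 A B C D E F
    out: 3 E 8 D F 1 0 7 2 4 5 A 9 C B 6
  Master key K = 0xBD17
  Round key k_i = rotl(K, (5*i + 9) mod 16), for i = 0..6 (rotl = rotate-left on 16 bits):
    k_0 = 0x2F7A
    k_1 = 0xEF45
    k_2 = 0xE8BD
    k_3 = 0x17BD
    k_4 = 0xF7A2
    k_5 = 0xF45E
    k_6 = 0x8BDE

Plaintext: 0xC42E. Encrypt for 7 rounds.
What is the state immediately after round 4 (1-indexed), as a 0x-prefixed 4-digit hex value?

s_0 = plaintext = 0xC42E
s_1 = Round(s_0, k_0) = 0x2EDB
s_2 = Round(s_1, k_1) = 0xDB65
s_3 = Round(s_2, k_2) = 0x6519
s_4 = Round(s_3, k_3) = 0x193A
s_5 = Round(s_4, k_4) = 0x3A5B
s_6 = Round(s_5, k_5) = 0x5B0B
s_7 = Round(s_6, k_6) = 0x0B9A

0x193A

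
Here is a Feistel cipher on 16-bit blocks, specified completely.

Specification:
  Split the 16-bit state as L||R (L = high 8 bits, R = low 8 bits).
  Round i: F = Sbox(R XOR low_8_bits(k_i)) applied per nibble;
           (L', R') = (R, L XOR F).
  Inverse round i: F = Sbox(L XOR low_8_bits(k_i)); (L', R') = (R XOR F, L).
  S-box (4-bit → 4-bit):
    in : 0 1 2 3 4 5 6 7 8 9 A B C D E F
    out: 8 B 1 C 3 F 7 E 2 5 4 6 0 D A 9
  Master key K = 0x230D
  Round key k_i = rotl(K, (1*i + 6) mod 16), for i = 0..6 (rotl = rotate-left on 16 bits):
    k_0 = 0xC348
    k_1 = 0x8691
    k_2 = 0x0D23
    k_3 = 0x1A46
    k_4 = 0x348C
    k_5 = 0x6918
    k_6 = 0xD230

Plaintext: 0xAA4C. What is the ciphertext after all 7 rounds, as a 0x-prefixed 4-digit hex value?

s_0 = plaintext = 0xAA4C
s_1 = Round(s_0, k_0) = 0x4C29
s_2 = Round(s_1, k_1) = 0x292E
s_3 = Round(s_2, k_2) = 0x2EA4
s_4 = Round(s_3, k_3) = 0xA48F
s_5 = Round(s_4, k_4) = 0x8F28
s_6 = Round(s_5, k_5) = 0x2847
s_7 = Round(s_6, k_6) = 0x47C6

0x47C6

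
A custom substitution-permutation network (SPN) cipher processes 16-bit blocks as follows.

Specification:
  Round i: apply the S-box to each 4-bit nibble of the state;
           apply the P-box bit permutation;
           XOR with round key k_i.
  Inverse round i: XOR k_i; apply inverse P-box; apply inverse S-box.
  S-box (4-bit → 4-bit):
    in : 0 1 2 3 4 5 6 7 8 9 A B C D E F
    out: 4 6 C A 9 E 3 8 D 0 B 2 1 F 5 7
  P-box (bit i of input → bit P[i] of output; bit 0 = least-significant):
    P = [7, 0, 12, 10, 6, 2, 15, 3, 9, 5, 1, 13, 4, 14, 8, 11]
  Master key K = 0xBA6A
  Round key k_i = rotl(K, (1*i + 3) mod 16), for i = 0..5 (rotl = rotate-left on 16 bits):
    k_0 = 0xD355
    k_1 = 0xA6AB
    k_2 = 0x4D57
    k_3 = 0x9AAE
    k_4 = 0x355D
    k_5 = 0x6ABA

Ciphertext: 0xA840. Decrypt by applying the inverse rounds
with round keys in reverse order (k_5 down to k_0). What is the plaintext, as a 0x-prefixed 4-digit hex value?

s_0 = ciphertext = 0xA840
s_1 = InvRound(s_0, k_5) = 0x6F8C
s_2 = InvRound(s_1, k_4) = 0xACCF
s_3 = InvRound(s_2, k_3) = 0x9AC5
s_4 = InvRound(s_3, k_2) = 0xFE08
s_5 = InvRound(s_4, k_1) = 0x319F
s_6 = InvRound(s_5, k_0) = 0xB88C

0xB88C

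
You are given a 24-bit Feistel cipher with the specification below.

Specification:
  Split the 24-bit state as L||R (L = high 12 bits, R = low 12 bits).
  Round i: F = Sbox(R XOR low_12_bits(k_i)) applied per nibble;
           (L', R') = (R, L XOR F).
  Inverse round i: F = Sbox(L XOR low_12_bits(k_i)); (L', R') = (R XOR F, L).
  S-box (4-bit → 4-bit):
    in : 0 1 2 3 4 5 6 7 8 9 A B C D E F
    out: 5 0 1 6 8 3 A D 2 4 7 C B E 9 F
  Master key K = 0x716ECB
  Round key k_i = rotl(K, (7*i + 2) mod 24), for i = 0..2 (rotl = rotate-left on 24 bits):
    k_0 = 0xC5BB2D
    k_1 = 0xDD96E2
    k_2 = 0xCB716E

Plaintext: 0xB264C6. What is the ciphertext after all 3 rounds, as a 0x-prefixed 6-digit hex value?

0x5F4CFD

s_0 = plaintext = 0xB264C6
s_1 = Round(s_0, k_0) = 0x4C64BA
s_2 = Round(s_1, k_1) = 0x4BA5F4
s_3 = Round(s_2, k_2) = 0x5F4CFD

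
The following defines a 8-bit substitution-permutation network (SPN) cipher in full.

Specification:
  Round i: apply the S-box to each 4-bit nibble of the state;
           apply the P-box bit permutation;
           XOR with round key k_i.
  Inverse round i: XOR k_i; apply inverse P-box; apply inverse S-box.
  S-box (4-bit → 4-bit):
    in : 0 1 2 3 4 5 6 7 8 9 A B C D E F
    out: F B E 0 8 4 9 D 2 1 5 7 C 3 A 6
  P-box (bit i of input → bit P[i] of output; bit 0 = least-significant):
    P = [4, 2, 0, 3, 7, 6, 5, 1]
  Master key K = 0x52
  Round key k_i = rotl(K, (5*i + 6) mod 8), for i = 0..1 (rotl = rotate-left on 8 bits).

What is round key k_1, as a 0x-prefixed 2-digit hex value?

0x92

K = 0x52
k_0 = rotl(K, (5*0+6) mod 8) = rotl(K, 6) = 0x94
k_1 = rotl(K, (5*1+6) mod 8) = rotl(K, 3) = 0x92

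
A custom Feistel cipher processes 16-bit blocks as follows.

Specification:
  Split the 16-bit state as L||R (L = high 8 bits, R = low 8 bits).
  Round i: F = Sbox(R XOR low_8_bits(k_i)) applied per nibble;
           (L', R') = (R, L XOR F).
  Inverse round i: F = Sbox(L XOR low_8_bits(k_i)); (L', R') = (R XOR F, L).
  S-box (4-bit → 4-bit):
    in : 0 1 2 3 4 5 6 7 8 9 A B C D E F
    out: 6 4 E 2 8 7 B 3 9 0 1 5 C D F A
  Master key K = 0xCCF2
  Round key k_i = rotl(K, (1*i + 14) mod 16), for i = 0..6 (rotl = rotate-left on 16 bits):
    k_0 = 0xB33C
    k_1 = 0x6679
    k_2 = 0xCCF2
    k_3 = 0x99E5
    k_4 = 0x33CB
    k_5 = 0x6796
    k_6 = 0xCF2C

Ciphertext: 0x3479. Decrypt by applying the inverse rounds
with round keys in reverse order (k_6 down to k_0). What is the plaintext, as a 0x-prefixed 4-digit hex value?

0x43C1

s_0 = ciphertext = 0x3479
s_1 = InvRound(s_0, k_6) = 0x3034
s_2 = InvRound(s_1, k_5) = 0x2F30
s_3 = InvRound(s_2, k_4) = 0xC82F
s_4 = InvRound(s_3, k_3) = 0xC2C8
s_5 = InvRound(s_4, k_2) = 0xEEC2
s_6 = InvRound(s_5, k_1) = 0xC1EE
s_7 = InvRound(s_6, k_0) = 0x43C1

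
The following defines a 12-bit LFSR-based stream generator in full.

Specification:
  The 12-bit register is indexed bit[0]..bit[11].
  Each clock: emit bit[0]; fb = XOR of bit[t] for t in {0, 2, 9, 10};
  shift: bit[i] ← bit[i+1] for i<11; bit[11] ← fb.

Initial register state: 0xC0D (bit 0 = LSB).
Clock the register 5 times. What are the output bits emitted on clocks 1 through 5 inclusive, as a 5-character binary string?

10110

reg_0 = 0xC0D
clock 1: out=1, reg = 0xE06
clock 2: out=0, reg = 0xF03
clock 3: out=1, reg = 0xF81
clock 4: out=1, reg = 0xFC0
clock 5: out=0, reg = 0x7E0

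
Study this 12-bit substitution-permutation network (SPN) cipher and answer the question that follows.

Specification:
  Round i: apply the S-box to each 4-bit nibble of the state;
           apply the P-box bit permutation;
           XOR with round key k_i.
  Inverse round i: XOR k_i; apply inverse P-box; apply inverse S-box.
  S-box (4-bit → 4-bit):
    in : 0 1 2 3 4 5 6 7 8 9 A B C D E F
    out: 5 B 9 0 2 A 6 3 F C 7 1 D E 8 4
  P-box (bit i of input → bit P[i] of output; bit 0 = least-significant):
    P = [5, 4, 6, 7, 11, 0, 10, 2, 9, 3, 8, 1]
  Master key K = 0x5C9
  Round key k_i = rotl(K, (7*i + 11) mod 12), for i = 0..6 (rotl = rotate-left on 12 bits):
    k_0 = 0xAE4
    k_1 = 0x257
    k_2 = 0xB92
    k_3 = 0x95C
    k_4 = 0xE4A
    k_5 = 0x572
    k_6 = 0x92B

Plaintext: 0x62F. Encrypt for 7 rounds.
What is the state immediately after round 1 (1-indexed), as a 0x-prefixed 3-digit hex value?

0x3A8

s_0 = plaintext = 0x62F
s_1 = Round(s_0, k_0) = 0x3A8
s_2 = Round(s_1, k_1) = 0xEA6
s_3 = Round(s_2, k_2) = 0x7C1
s_4 = Round(s_3, k_3) = 0x7E0
s_5 = Round(s_4, k_4) = 0xC26
s_6 = Round(s_5, k_5) = 0xE24
s_7 = Round(s_6, k_6) = 0x13D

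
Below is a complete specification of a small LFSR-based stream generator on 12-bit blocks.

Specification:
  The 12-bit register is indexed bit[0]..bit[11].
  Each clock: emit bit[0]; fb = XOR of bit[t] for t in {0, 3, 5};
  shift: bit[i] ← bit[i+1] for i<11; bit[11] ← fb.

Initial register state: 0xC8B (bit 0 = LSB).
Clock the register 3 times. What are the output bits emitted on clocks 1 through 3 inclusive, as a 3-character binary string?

110

reg_0 = 0xC8B
clock 1: out=1, reg = 0x645
clock 2: out=1, reg = 0xB22
clock 3: out=0, reg = 0xD91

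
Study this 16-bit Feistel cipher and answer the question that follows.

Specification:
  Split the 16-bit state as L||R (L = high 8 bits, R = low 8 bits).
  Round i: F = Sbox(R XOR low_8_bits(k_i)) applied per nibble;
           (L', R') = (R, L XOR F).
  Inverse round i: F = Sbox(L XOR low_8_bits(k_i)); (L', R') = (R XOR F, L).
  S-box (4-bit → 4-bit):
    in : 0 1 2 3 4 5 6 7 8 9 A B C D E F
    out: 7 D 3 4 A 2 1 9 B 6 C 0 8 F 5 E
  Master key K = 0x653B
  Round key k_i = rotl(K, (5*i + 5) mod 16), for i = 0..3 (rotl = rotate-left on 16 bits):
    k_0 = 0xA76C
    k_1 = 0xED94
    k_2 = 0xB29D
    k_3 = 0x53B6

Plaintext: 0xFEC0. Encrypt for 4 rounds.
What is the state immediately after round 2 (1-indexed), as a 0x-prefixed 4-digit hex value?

s_0 = plaintext = 0xFEC0
s_1 = Round(s_0, k_0) = 0xC036
s_2 = Round(s_1, k_1) = 0x3603
s_3 = Round(s_2, k_2) = 0x0353
s_4 = Round(s_3, k_3) = 0x5351

0x3603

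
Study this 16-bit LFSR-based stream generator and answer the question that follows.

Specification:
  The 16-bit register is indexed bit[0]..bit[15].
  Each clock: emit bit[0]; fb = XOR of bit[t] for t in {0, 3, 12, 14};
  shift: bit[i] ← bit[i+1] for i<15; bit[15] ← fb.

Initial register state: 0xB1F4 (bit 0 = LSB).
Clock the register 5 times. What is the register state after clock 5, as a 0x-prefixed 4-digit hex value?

0x7D8F

reg_0 = 0xB1F4
clock 1: out=0, reg = 0xD8FA
clock 2: out=0, reg = 0xEC7D
clock 3: out=1, reg = 0xF63E
clock 4: out=0, reg = 0xFB1F
clock 5: out=1, reg = 0x7D8F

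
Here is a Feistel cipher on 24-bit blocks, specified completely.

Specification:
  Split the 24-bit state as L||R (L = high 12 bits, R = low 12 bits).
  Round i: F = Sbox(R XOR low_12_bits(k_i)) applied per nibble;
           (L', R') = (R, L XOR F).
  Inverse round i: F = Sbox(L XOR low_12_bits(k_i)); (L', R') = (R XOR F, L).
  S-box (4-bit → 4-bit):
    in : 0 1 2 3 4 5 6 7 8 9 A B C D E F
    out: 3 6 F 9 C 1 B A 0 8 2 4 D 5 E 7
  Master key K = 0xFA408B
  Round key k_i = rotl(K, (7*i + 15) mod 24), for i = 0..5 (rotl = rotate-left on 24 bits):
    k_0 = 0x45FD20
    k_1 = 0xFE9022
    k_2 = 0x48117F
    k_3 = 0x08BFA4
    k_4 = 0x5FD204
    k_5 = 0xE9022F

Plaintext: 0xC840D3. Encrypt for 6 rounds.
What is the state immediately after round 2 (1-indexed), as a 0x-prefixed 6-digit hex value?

0x9FD884

s_0 = plaintext = 0xC840D3
s_1 = Round(s_0, k_0) = 0x0D39FD
s_2 = Round(s_1, k_1) = 0x9FD884
s_3 = Round(s_2, k_2) = 0x884189
s_4 = Round(s_3, k_3) = 0x189671
s_5 = Round(s_4, k_4) = 0x671D28
s_6 = Round(s_5, k_5) = 0xD2814B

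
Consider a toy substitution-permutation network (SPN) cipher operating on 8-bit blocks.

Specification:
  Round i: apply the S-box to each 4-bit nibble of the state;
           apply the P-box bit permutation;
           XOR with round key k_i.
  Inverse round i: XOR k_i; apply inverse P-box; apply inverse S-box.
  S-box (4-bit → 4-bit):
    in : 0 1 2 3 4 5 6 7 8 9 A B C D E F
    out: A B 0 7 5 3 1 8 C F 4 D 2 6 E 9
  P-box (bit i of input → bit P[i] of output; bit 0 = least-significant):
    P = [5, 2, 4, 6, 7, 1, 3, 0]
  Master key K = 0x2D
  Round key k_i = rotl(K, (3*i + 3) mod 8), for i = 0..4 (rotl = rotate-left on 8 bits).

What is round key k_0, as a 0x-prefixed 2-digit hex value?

0x69

K = 0x2D
k_0 = rotl(K, (3*0+3) mod 8) = rotl(K, 3) = 0x69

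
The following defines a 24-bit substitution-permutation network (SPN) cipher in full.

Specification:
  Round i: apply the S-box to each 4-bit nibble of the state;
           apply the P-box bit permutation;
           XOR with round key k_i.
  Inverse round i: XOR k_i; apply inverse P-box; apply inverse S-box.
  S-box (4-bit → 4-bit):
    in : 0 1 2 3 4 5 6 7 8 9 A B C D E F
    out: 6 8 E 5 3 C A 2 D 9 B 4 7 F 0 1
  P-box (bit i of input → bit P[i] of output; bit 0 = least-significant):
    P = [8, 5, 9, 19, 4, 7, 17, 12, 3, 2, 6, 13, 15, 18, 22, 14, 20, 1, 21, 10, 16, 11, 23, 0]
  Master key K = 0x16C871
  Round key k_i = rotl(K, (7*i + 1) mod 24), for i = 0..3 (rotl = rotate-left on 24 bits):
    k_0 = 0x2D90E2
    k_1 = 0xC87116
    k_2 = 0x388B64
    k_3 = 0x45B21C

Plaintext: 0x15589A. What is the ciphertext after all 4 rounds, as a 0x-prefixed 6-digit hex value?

s_0 = plaintext = 0x15589A
s_1 = Round(s_0, k_0) = 0x45E59B
s_2 = Round(s_1, k_1) = 0xE94F46
s_3 = Round(s_2, k_2) = 0x240FDC
s_4 = Round(s_3, k_3) = 0x93A9A7

0x93A9A7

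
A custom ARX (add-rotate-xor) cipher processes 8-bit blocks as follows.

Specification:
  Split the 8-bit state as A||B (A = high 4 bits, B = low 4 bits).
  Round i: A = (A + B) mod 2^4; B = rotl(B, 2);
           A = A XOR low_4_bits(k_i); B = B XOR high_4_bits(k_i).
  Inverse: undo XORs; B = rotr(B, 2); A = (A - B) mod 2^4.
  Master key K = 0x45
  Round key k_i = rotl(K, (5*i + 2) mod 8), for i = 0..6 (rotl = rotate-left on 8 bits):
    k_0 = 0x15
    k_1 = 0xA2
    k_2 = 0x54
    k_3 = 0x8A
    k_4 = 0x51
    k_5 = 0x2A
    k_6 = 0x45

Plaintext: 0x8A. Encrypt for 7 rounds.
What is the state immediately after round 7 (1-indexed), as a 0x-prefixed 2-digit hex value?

s_0 = plaintext = 0x8A
s_1 = Round(s_0, k_0) = 0x7B
s_2 = Round(s_1, k_1) = 0x04
s_3 = Round(s_2, k_2) = 0x04
s_4 = Round(s_3, k_3) = 0xE9
s_5 = Round(s_4, k_4) = 0x63
s_6 = Round(s_5, k_5) = 0x3E
s_7 = Round(s_6, k_6) = 0x4F

0x4F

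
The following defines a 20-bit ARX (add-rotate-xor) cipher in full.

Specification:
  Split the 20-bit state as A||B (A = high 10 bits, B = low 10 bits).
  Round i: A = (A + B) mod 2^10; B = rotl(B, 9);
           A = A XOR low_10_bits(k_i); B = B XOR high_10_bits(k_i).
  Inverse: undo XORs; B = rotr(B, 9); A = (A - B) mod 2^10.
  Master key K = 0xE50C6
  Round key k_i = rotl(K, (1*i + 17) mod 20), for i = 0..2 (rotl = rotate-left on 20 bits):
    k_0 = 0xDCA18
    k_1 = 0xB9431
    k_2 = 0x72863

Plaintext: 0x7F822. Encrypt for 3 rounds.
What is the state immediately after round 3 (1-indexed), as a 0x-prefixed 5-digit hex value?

s_0 = plaintext = 0x7F822
s_1 = Round(s_0, k_0) = 0x0E363
s_2 = Round(s_1, k_1) = 0xEA954
s_3 = Round(s_2, k_2) = 0x27560

0x27560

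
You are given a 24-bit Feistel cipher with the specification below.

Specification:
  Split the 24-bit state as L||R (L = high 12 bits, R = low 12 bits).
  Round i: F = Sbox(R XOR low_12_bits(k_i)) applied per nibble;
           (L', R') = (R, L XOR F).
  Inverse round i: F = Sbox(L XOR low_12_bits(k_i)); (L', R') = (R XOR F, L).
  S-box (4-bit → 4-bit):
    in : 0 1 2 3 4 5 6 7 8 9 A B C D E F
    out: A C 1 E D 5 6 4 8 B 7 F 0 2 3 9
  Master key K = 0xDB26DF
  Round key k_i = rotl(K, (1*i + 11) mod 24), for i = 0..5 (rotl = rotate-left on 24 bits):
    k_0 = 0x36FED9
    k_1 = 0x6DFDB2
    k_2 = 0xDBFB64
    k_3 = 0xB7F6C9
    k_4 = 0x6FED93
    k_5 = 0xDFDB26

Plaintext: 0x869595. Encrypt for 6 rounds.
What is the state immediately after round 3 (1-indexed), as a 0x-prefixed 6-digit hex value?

s_0 = plaintext = 0x869595
s_1 = Round(s_0, k_0) = 0x5957B9
s_2 = Round(s_1, k_1) = 0x7B923A
s_3 = Round(s_2, k_2) = 0x23ACEA
s_4 = Round(s_3, k_3) = 0xCEA524
s_5 = Round(s_4, k_4) = 0x52441E
s_6 = Round(s_5, k_5) = 0x41ECCC

0x23ACEA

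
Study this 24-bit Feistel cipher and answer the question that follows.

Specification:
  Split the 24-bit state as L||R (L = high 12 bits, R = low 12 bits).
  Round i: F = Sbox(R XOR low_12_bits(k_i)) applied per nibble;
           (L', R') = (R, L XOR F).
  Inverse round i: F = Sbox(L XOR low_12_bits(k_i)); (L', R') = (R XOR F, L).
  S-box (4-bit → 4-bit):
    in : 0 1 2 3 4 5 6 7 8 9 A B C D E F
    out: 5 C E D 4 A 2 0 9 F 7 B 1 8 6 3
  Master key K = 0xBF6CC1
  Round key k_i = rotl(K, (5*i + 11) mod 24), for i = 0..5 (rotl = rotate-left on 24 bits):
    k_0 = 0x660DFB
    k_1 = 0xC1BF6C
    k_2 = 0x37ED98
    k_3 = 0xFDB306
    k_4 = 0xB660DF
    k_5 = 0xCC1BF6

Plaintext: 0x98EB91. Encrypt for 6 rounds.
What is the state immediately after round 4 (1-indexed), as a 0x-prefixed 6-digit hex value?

0x564DA5

s_0 = plaintext = 0x98EB91
s_1 = Round(s_0, k_0) = 0xB91BA9
s_2 = Round(s_1, k_1) = 0xBA9F8B
s_3 = Round(s_2, k_2) = 0xF8B564
s_4 = Round(s_3, k_3) = 0x564DA5
s_5 = Round(s_4, k_4) = 0xDA5D63
s_6 = Round(s_5, k_5) = 0xD63F5F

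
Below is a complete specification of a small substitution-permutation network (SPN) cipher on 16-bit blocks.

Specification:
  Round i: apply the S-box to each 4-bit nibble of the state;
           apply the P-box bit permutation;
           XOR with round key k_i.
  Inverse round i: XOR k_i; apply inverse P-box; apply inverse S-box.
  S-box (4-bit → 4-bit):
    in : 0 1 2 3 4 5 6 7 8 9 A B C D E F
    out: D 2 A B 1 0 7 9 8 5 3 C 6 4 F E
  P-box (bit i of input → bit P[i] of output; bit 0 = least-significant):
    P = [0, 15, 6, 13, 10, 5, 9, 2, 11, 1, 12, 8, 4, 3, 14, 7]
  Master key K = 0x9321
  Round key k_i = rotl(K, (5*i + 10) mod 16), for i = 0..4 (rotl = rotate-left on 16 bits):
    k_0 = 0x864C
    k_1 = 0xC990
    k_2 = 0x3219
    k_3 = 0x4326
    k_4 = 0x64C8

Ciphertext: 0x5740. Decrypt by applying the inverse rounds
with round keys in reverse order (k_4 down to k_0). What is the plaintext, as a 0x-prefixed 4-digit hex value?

s_0 = ciphertext = 0x5740
s_1 = InvRound(s_0, k_4) = 0x2BD8
s_2 = InvRound(s_1, k_3) = 0xEA2B
s_3 = InvRound(s_2, k_2) = 0x9611
s_4 = InvRound(s_3, k_1) = 0xB094
s_5 = InvRound(s_4, k_0) = 0x3D9B

0x3D9B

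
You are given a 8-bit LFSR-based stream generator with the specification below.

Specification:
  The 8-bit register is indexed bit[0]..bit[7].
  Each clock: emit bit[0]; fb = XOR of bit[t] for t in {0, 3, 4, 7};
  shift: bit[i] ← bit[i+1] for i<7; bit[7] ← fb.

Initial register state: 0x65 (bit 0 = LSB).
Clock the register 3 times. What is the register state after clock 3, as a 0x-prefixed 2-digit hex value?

0xAC

reg_0 = 0x65
clock 1: out=1, reg = 0xB2
clock 2: out=0, reg = 0x59
clock 3: out=1, reg = 0xAC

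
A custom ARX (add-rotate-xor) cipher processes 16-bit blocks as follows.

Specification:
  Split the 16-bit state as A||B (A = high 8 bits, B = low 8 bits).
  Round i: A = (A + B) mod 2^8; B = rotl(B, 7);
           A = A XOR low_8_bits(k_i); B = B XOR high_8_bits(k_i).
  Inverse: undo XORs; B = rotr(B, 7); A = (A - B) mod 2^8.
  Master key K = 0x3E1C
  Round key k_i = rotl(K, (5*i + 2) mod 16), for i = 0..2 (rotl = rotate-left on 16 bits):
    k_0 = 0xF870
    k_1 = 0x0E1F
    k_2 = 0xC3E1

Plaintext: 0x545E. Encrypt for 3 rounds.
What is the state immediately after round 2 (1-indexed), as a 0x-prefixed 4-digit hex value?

s_0 = plaintext = 0x545E
s_1 = Round(s_0, k_0) = 0xC2D7
s_2 = Round(s_1, k_1) = 0x86E5
s_3 = Round(s_2, k_2) = 0x8A31

0x86E5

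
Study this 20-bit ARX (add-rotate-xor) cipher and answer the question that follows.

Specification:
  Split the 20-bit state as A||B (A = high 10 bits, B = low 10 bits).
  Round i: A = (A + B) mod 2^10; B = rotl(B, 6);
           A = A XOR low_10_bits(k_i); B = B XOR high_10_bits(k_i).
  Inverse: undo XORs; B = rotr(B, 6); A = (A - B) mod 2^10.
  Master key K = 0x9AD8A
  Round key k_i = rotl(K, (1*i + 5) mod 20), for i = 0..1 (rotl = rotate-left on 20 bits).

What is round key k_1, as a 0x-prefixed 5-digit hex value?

K = 0x9AD8A
k_0 = rotl(K, (1*0+5) mod 20) = rotl(K, 5) = 0x5B153
k_1 = rotl(K, (1*1+5) mod 20) = rotl(K, 6) = 0xB62A6

0xB62A6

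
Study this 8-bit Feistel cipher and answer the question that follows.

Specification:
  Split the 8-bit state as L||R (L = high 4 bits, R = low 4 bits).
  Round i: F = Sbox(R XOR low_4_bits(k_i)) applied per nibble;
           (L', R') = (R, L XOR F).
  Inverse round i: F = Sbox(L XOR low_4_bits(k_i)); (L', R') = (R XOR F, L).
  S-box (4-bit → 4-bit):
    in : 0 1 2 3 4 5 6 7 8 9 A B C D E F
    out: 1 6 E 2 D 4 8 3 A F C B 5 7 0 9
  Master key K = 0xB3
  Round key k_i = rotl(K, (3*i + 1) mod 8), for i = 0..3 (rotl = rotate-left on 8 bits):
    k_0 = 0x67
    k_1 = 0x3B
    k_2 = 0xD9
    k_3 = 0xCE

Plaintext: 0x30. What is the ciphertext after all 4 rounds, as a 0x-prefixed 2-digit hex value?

0xEA

s_0 = plaintext = 0x30
s_1 = Round(s_0, k_0) = 0x00
s_2 = Round(s_1, k_1) = 0x0B
s_3 = Round(s_2, k_2) = 0xBE
s_4 = Round(s_3, k_3) = 0xEA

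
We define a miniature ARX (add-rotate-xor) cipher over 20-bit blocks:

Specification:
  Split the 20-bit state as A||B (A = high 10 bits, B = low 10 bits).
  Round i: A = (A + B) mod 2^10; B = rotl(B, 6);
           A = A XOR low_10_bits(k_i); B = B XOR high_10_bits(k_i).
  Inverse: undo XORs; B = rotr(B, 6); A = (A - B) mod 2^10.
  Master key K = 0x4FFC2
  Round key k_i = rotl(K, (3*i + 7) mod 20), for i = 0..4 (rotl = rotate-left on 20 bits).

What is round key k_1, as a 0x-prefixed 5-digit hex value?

0xF093F

K = 0x4FFC2
k_0 = rotl(K, (3*0+7) mod 20) = rotl(K, 7) = 0xFE127
k_1 = rotl(K, (3*1+7) mod 20) = rotl(K, 10) = 0xF093F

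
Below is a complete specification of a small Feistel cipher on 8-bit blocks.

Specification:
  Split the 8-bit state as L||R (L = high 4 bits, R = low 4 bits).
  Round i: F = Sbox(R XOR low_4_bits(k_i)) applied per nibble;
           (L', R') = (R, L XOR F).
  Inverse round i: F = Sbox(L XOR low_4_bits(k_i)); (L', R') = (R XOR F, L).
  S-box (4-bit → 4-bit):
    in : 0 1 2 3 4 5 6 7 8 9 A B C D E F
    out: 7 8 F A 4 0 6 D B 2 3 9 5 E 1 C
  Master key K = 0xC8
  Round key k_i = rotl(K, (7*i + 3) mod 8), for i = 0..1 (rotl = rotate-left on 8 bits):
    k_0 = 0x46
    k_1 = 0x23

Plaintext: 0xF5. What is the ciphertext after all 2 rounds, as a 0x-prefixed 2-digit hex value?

0x53

s_0 = plaintext = 0xF5
s_1 = Round(s_0, k_0) = 0x55
s_2 = Round(s_1, k_1) = 0x53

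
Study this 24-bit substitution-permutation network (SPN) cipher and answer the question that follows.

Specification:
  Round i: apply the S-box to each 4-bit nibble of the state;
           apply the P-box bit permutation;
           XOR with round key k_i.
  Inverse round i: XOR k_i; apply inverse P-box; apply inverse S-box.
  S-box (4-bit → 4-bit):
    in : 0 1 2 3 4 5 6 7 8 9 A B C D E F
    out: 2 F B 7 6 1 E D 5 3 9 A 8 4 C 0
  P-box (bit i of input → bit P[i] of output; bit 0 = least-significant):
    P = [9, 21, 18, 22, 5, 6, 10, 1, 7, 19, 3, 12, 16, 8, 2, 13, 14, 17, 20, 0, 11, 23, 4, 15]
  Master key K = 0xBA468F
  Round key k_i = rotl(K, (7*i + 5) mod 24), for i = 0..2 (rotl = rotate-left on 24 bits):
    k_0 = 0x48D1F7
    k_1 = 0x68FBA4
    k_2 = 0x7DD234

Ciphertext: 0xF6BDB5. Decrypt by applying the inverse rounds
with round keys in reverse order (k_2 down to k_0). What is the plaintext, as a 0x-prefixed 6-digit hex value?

0x5C7099

s_0 = ciphertext = 0xF6BDB5
s_1 = InvRound(s_0, k_2) = 0x9229D5
s_2 = InvRound(s_1, k_1) = 0x61FB92
s_3 = InvRound(s_2, k_0) = 0x5C7099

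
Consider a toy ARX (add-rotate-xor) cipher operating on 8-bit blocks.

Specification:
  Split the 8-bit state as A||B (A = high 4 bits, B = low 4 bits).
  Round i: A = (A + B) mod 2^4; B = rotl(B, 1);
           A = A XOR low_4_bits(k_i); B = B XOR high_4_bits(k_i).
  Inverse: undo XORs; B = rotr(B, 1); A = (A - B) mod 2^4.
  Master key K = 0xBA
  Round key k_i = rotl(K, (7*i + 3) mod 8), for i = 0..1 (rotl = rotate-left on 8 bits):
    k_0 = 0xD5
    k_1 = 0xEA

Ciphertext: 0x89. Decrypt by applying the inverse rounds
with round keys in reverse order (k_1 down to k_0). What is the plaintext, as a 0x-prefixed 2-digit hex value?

s_0 = ciphertext = 0x89
s_1 = InvRound(s_0, k_1) = 0x7B
s_2 = InvRound(s_1, k_0) = 0xF3

0xF3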